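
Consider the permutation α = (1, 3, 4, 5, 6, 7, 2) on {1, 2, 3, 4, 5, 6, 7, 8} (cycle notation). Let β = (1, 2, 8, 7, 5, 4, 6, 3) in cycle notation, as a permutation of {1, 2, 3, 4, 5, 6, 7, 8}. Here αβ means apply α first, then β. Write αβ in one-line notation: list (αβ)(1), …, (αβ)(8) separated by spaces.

1 2 6 4 3 5 8 7

Chase each element through α then β: 1 → 3 → 1; 2 → 1 → 2; 3 → 4 → 6; 4 → 5 → 4; 5 → 6 → 3; 6 → 7 → 5; 7 → 2 → 8; 8 → 8 → 7.
So αβ in one-line form is 1 2 6 4 3 5 8 7.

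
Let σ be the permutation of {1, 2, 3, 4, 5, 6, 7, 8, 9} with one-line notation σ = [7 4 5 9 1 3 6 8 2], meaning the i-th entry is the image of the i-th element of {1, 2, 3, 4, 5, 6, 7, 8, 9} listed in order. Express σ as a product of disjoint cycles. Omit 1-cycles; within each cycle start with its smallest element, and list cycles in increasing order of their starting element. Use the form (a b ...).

(1 7 6 3 5)(2 4 9)

Start at 1 and follow images: 1 → 7 → 6 → 3 → 5 → 1, giving the cycle (1 7 6 3 5).
Continuing from each remaining unvisited element yields (1 7 6 3 5)(2 4 9).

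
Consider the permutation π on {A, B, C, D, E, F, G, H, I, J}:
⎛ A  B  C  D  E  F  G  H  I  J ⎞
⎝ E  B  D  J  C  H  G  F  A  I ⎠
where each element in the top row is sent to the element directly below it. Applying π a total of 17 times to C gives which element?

E

Tracing C → D → … returns to C after 6 steps, so C lies in a 6-cycle (A, E, C, D, J, I).
Powers repeat with period 6 on this cycle, and 17 mod 6 = 5, so π^17(C) = π^5(C).
Advancing 5 steps from C: C → D → J → I → A → E.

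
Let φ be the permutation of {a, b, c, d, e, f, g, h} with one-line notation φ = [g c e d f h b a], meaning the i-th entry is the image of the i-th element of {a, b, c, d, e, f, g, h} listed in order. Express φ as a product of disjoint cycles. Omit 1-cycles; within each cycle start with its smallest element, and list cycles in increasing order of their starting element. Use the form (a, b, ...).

(a, g, b, c, e, f, h)

From a: a → g → b → c → e → f → h → a, closing the cycle (a, g, b, c, e, f, h).
Continuing from each remaining unvisited element yields (a, g, b, c, e, f, h).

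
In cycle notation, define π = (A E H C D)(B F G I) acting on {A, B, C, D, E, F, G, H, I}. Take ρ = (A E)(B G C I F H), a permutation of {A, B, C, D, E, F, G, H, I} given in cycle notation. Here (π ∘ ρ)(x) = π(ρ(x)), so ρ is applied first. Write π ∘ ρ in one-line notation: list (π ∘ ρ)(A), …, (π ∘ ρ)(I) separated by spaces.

H I B A E C D F G

(π ∘ ρ)(x) = π(ρ(x)). Computing each image: π(ρ(A)) = π(E) = H, π(ρ(B)) = π(G) = I, π(ρ(C)) = π(I) = B, π(ρ(D)) = π(D) = A, π(ρ(E)) = π(A) = E, π(ρ(F)) = π(H) = C, π(ρ(G)) = π(C) = D, π(ρ(H)) = π(B) = F, π(ρ(I)) = π(F) = G.
Hence π ∘ ρ = [H I B A E C D F G].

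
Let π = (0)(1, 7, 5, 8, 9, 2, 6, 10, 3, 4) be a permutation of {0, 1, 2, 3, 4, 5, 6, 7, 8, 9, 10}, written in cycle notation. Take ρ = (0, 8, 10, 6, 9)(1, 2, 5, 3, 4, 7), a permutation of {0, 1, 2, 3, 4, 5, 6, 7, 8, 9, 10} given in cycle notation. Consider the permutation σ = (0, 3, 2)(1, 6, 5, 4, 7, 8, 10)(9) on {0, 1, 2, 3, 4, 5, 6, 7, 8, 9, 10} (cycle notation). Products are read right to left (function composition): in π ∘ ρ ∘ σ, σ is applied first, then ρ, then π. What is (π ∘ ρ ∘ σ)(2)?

9

Apply the permutations in order: σ(2) = 0, then ρ(0) = 8, then π(8) = 9. So (π ∘ ρ ∘ σ)(2) = 9.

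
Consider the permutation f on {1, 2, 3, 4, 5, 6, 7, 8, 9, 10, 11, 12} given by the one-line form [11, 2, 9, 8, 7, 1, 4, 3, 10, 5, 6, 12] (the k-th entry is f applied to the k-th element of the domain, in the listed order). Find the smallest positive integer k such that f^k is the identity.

21

Decomposing into disjoint cycles gives cycle lengths 7, 3, 1, 1.
The order of f is the least common multiple of its cycle lengths: lcm(7, 3) = 21.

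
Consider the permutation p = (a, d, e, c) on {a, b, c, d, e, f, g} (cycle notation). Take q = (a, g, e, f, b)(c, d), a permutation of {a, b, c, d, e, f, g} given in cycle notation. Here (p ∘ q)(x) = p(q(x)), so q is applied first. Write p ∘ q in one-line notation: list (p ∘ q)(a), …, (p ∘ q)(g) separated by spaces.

For each element, apply q then p: a → g → g; b → a → d; c → d → e; d → c → a; e → f → f; f → b → b; g → e → c.
So p ∘ q in one-line form is g d e a f b c.

g d e a f b c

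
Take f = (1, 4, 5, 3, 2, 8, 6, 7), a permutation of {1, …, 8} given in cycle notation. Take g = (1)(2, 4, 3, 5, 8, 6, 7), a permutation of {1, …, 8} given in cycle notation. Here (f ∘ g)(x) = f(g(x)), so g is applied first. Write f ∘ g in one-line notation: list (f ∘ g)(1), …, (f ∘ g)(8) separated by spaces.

For each element, apply g then f: 1 → 1 → 4; 2 → 4 → 5; 3 → 5 → 3; 4 → 3 → 2; 5 → 8 → 6; 6 → 7 → 1; 7 → 2 → 8; 8 → 6 → 7.
So f ∘ g in one-line form is 4 5 3 2 6 1 8 7.

4 5 3 2 6 1 8 7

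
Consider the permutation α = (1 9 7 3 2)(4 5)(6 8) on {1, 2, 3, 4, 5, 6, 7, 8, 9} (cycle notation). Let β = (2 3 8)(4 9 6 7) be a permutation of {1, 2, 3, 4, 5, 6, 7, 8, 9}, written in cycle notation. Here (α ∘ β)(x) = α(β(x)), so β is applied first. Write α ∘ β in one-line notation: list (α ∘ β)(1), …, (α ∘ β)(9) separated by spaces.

9 2 6 7 4 3 5 1 8

(α ∘ β)(x) = α(β(x)). Computing each image: α(β(1)) = α(1) = 9, α(β(2)) = α(3) = 2, α(β(3)) = α(8) = 6, α(β(4)) = α(9) = 7, α(β(5)) = α(5) = 4, α(β(6)) = α(7) = 3, α(β(7)) = α(4) = 5, α(β(8)) = α(2) = 1, α(β(9)) = α(6) = 8.
Hence α ∘ β = [9 2 6 7 4 3 5 1 8].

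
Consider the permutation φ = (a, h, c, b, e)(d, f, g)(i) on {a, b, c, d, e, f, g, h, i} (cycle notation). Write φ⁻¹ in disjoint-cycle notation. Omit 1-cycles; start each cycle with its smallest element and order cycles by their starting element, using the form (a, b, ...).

Inverting a permutation written in cycle notation just reverses the order within every cycle.
After reversing and putting each cycle's least element first, φ⁻¹ = (a, e, b, c, h)(d, g, f).

(a, e, b, c, h)(d, g, f)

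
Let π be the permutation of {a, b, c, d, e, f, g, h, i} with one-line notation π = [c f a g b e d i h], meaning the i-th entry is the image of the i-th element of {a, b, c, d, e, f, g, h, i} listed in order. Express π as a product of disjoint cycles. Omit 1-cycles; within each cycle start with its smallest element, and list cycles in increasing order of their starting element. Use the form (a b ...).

From a: a → c → a, closing the cycle (a c).
Repeating from the next unused element and collecting all non-trivial cycles gives (a c)(b f e)(d g)(h i).

(a c)(b f e)(d g)(h i)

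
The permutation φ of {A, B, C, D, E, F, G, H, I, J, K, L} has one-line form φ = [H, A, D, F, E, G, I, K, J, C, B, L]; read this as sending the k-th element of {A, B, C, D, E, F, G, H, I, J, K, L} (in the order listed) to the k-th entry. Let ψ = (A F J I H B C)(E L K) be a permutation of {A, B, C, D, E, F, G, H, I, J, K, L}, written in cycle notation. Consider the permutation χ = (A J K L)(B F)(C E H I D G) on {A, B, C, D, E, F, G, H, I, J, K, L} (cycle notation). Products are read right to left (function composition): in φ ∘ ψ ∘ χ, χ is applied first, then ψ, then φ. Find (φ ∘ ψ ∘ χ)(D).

I

Chase D: χ(D) = G; ψ(G) = G; φ(G) = I. Hence (φ ∘ ψ ∘ χ)(D) = I.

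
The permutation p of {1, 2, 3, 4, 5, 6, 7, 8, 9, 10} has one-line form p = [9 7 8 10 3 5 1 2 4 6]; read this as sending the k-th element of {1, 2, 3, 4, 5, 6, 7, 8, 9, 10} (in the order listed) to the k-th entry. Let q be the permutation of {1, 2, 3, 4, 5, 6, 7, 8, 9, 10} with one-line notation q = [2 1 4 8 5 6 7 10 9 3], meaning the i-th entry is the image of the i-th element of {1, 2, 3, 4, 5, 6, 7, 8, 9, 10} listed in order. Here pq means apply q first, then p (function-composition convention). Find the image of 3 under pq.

10

(pq)(3) = p(q(3)). q(3) = 4, then p(4) = 10. So (pq)(3) = 10.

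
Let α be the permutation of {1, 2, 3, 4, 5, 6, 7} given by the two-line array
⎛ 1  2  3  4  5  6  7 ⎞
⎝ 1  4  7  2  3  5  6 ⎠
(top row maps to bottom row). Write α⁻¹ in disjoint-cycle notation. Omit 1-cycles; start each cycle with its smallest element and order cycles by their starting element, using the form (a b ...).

(2 4)(3 5 6 7)

The cycle decomposition of α is (2 4)(3 7 6 5).
Reversing each cycle (and rotating so the smallest element leads) gives α⁻¹ = (2 4)(3 5 6 7).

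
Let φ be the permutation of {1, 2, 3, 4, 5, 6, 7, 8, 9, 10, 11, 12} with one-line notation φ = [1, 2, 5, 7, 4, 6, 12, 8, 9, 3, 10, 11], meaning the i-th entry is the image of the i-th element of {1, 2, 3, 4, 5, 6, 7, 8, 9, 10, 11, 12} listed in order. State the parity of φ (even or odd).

In disjoint-cycle form the cycle lengths are 7, 1, 1, 1, 1, 1.
A cycle is odd iff its length is even; φ has 0 even-length cycles, so sgn(φ) = (−1)^0 and φ is even.

even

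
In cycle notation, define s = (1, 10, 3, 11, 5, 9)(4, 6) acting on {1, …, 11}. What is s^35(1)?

9

1 lies in the 6-cycle (1, 10, 3, 11, 5, 9).
Since the cycle has length 6, s^35 acts on it the same as s^5 (35 mod 6 = 5).
Advancing 5 steps from 1: 1 → 10 → 3 → 11 → 5 → 9.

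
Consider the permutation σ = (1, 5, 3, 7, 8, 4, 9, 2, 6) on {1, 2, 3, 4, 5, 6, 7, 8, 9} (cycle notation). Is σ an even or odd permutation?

The cycle lengths are 9.
A cycle of length ℓ contributes ℓ−1 transpositions, so σ is a product of 8 transpositions — even.

even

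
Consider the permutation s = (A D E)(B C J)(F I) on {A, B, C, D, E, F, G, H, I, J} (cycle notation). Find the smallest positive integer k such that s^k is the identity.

6

The disjoint cycles have lengths 3, 3, 2, 1, 1.
Since disjoint cycles commute, ord(s) = lcm(3, 3, 2) = 6.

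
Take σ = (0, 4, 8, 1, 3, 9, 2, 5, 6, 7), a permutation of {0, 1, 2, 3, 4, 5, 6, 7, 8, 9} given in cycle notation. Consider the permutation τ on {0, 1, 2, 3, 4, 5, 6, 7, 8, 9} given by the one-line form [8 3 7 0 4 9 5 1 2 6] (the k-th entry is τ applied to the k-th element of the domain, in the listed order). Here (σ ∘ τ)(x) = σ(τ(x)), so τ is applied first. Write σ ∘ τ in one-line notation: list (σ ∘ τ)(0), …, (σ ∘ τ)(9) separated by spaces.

1 9 0 4 8 2 6 3 5 7

(σ ∘ τ)(x) = σ(τ(x)). Computing each image: σ(τ(0)) = σ(8) = 1, σ(τ(1)) = σ(3) = 9, σ(τ(2)) = σ(7) = 0, σ(τ(3)) = σ(0) = 4, σ(τ(4)) = σ(4) = 8, σ(τ(5)) = σ(9) = 2, σ(τ(6)) = σ(5) = 6, σ(τ(7)) = σ(1) = 3, σ(τ(8)) = σ(2) = 5, σ(τ(9)) = σ(6) = 7.
Hence σ ∘ τ = [1 9 0 4 8 2 6 3 5 7].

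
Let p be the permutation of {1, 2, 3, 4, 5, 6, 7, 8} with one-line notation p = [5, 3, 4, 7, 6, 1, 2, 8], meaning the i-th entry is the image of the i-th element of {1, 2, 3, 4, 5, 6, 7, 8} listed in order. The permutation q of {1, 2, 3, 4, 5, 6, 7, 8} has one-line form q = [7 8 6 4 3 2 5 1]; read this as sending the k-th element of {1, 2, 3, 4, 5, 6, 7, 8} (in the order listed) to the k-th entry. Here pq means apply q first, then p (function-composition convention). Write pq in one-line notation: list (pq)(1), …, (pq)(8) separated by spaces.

(pq)(x) = p(q(x)). Computing each image: p(q(1)) = p(7) = 2, p(q(2)) = p(8) = 8, p(q(3)) = p(6) = 1, p(q(4)) = p(4) = 7, p(q(5)) = p(3) = 4, p(q(6)) = p(2) = 3, p(q(7)) = p(5) = 6, p(q(8)) = p(1) = 5.
Hence pq = [2 8 1 7 4 3 6 5].

2 8 1 7 4 3 6 5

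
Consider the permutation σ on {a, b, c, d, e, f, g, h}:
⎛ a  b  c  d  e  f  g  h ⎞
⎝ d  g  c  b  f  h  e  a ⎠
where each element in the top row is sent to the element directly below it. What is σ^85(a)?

d

Tracing a → d → … returns to a after 7 steps, so a lies in a 7-cycle (a, d, b, g, e, f, h).
On a 7-cycle, σ^7 is the identity, so σ^85 = σ^1 there (85 ≡ 1 mod 7).
Advancing 1 step from a: a → d.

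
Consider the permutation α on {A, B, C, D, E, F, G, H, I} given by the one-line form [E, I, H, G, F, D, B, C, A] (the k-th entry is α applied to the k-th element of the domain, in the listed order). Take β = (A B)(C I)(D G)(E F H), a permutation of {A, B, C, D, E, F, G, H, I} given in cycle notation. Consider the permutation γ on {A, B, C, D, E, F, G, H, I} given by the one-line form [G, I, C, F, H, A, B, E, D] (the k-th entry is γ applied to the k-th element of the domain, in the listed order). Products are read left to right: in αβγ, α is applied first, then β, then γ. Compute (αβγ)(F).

B

(αβγ)(F) = γ(β(α(F))). α(F) = D, then β(D) = G, then γ(G) = B, so the result is B.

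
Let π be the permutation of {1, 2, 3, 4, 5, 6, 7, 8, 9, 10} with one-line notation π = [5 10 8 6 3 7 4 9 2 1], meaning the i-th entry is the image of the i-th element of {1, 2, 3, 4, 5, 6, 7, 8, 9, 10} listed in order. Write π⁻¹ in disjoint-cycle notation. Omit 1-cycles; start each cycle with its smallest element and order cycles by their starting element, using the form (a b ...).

(1 10 2 9 8 3 5)(4 7 6)

The cycle decomposition of π is (1 5 3 8 9 2 10)(4 6 7).
The inverse reverses every cycle; in canonical form, π⁻¹ = (1 10 2 9 8 3 5)(4 7 6).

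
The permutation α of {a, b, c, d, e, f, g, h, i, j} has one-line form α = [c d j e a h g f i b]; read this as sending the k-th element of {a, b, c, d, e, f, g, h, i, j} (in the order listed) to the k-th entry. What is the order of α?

The disjoint-cycle form of α has cycle lengths 6, 2, 1, 1.
Since disjoint cycles commute, ord(α) = lcm(6, 2) = 6.

6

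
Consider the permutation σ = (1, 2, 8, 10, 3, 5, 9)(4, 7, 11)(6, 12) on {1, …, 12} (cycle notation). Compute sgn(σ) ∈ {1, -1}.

The cycle lengths are 7, 3, 2.
A cycle is odd iff its length is even; σ has 1 even-length cycle, so sgn(σ) = (−1)^1 and σ is odd.

-1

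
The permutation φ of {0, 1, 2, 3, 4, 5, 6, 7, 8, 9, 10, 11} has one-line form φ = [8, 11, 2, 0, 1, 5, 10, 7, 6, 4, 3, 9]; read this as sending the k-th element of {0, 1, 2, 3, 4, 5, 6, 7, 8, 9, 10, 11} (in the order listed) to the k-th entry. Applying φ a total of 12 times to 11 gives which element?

11

Tracing 11 → 9 → … returns to 11 after 4 steps, so 11 lies in a 4-cycle (1, 11, 9, 4).
Since the cycle has length 4, φ^12 acts on it the same as φ^0 (12 mod 4 = 0).
So φ^12(11) = 11.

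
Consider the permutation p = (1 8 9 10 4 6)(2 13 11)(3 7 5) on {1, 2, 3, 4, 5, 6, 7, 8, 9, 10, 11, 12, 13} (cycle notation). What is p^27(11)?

11 lies in the 3-cycle (2 13 11).
On a 3-cycle, p^3 is the identity, so p^27 = p^0 there (27 ≡ 0 mod 3).
So p^27(11) = 11.

11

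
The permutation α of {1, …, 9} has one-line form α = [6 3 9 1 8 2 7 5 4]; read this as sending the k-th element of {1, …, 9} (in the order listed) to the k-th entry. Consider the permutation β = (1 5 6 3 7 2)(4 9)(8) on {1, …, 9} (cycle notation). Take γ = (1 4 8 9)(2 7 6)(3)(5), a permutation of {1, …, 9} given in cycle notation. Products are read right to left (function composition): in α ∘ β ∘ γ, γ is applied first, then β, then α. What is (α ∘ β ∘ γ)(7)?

9

Chase 7: γ(7) = 6; β(6) = 3; α(3) = 9. Hence (α ∘ β ∘ γ)(7) = 9.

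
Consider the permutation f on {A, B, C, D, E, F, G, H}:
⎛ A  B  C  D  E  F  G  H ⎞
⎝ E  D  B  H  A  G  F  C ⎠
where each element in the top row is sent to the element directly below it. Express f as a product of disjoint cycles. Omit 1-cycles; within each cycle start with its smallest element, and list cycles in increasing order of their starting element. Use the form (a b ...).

(A E)(B D H C)(F G)

Iterating f from A gives A → E → A; that is the 2-cycle (A E).
Continuing from each remaining unvisited element yields (A E)(B D H C)(F G).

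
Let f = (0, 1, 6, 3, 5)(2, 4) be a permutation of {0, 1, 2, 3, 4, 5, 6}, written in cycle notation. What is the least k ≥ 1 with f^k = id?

10

The disjoint cycles have lengths 5, 2.
Since disjoint cycles commute, ord(f) = lcm(5, 2) = 10.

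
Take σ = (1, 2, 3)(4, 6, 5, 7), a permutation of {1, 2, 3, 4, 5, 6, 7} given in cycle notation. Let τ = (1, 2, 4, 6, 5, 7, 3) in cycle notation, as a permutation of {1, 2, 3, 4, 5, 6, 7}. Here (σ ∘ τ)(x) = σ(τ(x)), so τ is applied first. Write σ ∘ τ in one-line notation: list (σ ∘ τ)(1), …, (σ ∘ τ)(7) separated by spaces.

(σ ∘ τ)(x) = σ(τ(x)). Computing each image: σ(τ(1)) = σ(2) = 3, σ(τ(2)) = σ(4) = 6, σ(τ(3)) = σ(1) = 2, σ(τ(4)) = σ(6) = 5, σ(τ(5)) = σ(7) = 4, σ(τ(6)) = σ(5) = 7, σ(τ(7)) = σ(3) = 1.
Hence σ ∘ τ = [3 6 2 5 4 7 1].

3 6 2 5 4 7 1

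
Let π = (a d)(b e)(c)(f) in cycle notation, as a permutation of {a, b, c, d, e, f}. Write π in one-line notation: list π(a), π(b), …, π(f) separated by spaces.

d e c a b f

Image by image: a↦d, b↦e, c↦c, d↦a, e↦b, f↦f.
Listing these in domain order gives d e c a b f.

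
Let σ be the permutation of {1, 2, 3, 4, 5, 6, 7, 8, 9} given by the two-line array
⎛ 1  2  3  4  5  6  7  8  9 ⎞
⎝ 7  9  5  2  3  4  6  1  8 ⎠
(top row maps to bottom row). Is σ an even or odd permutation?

In disjoint-cycle form the cycle lengths are 7, 2.
A cycle is odd iff its length is even; σ has 1 even-length cycle, so sgn(σ) = (−1)^1 and σ is odd.

odd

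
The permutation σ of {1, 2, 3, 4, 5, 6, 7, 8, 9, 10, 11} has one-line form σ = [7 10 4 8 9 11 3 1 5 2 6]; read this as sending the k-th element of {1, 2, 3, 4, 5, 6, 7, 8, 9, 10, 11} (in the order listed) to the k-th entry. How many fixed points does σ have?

0

No element satisfies σ(x) = x, so there are 0 fixed points.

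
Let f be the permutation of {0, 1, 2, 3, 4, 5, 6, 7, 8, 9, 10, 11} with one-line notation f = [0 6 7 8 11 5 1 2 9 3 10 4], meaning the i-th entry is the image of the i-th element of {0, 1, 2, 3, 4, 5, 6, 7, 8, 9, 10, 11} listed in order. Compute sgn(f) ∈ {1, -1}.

-1

In disjoint-cycle form the cycle lengths are 3, 2, 2, 2, 1, 1, 1.
A cycle is odd iff its length is even; f has 3 even-length cycles, so sgn(f) = (−1)^3 and f is odd.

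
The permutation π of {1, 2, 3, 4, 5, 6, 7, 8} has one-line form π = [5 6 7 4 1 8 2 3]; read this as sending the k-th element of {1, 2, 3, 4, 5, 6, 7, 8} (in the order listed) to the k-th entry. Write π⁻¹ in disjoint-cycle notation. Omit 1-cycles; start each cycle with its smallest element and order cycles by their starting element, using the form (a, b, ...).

(1, 5)(2, 7, 3, 8, 6)

The cycle decomposition of π is (1, 5)(2, 6, 8, 3, 7).
The inverse reverses every cycle; in canonical form, π⁻¹ = (1, 5)(2, 7, 3, 8, 6).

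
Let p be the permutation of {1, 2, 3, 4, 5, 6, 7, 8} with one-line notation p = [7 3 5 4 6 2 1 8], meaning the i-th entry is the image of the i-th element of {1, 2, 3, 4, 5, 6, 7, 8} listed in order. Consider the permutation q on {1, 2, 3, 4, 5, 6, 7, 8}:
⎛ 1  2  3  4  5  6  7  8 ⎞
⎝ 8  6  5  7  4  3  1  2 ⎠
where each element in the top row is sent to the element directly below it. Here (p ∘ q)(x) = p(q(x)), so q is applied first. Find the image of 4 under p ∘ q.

1

(p ∘ q)(4) = p(q(4)). q(4) = 7, then p(7) = 1. So (p ∘ q)(4) = 1.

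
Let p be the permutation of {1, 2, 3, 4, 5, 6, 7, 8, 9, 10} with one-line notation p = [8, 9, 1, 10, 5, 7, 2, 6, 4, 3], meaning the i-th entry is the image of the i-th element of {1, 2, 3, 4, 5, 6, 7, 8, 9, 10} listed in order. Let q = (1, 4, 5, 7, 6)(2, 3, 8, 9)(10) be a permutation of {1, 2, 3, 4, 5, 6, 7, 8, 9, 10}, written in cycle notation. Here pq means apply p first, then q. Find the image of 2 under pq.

2

(pq)(2) = q(p(2)). p(2) = 9, then q(9) = 2. So (pq)(2) = 2.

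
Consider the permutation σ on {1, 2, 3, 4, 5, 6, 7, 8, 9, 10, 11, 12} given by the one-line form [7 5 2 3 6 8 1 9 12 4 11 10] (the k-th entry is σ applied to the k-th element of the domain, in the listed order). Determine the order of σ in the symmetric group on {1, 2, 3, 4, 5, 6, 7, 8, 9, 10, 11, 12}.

18

Decomposing into disjoint cycles gives cycle lengths 9, 2, 1.
The order of σ is the least common multiple of its cycle lengths: lcm(9, 2) = 18.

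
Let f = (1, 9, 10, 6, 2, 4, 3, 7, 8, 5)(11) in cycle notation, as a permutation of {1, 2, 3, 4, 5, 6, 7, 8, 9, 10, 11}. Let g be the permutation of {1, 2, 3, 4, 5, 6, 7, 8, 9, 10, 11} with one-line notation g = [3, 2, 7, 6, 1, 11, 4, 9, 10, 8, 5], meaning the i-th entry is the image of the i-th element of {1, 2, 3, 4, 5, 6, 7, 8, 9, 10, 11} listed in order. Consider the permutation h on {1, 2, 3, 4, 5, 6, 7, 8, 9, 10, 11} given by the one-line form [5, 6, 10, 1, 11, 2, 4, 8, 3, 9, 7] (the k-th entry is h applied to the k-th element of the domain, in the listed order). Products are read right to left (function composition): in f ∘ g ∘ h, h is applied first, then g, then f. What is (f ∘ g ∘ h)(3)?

(f ∘ g ∘ h)(3) = f(g(h(3))). h(3) = 10, then g(10) = 8, then f(8) = 5, so the result is 5.

5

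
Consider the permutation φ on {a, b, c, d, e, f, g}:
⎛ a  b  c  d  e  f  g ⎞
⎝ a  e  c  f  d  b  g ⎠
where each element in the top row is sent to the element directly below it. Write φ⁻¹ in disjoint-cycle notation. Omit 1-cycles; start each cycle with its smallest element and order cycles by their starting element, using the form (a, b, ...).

(b, f, d, e)

First write φ in disjoint cycles: (b, e, d, f).
Reversing each cycle (and rotating so the smallest element leads) gives φ⁻¹ = (b, f, d, e).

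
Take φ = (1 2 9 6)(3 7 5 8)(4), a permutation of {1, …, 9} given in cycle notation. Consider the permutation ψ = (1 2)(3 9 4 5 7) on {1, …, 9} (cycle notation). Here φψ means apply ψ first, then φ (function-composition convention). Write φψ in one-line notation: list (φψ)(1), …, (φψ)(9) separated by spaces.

9 2 6 8 5 1 7 3 4

For each element, apply ψ then φ: 1 → 2 → 9; 2 → 1 → 2; 3 → 9 → 6; 4 → 5 → 8; 5 → 7 → 5; 6 → 6 → 1; 7 → 3 → 7; 8 → 8 → 3; 9 → 4 → 4.
Collecting the images, φψ = [9 2 6 8 5 1 7 3 4].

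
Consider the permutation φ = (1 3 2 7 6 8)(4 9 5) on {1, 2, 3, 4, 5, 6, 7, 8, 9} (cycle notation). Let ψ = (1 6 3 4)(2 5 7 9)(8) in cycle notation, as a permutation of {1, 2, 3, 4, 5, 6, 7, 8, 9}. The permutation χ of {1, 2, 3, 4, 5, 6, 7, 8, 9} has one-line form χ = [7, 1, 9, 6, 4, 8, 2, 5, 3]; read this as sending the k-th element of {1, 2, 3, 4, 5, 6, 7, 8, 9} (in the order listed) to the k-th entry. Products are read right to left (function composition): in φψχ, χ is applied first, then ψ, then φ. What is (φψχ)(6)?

1

(φψχ)(6) = φ(ψ(χ(6))). χ(6) = 8, then ψ(8) = 8, then φ(8) = 1, so the result is 1.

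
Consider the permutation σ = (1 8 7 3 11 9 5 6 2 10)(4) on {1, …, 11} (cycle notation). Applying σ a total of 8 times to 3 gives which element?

3 lies in the 10-cycle (1 8 7 3 11 9 5 6 2 10).
Stepping 8 places around the cycle: 3 → 11 → 9 → 5 → 6 → 2 → 10 → 1 → 8.

8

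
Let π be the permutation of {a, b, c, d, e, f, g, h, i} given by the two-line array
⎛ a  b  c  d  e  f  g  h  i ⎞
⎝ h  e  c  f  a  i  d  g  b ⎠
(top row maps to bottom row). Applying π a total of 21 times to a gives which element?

Tracing a → h → … returns to a after 8 steps, so a lies in an 8-cycle (a, h, g, d, f, i, b, e).
Since the cycle has length 8, π^21 acts on it the same as π^5 (21 mod 8 = 5).
Stepping 5 places around the cycle: a → h → g → d → f → i.

i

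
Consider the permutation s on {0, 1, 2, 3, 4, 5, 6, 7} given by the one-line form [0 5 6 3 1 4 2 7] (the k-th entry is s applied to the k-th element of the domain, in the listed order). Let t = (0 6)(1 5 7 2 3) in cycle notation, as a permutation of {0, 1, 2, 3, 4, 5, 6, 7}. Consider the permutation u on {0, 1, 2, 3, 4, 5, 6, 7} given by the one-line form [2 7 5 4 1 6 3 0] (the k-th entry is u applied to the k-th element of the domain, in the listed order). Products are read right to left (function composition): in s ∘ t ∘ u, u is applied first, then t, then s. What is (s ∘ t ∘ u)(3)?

Chase 3: u(3) = 4; t(4) = 4; s(4) = 1. Hence (s ∘ t ∘ u)(3) = 1.

1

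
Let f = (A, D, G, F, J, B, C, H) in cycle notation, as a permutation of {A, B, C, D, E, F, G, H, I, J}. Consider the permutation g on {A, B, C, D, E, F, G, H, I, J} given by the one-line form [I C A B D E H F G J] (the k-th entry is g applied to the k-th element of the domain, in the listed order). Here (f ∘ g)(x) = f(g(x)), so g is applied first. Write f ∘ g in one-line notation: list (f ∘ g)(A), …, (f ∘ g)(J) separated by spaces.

I H D C G E A J F B

Chase each element through g then f: A → I → I; B → C → H; C → A → D; D → B → C; E → D → G; F → E → E; G → H → A; H → F → J; I → G → F; J → J → B.
So f ∘ g in one-line form is I H D C G E A J F B.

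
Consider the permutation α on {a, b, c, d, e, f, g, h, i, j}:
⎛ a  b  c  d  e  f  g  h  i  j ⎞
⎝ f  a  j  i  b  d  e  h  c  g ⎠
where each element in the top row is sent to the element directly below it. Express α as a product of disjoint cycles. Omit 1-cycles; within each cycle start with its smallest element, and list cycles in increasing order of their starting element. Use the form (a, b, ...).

From a: a → f → d → i → c → j → g → e → b → a, closing the cycle (a, f, d, i, c, j, g, e, b).
Repeating from the next unused element and collecting all non-trivial cycles gives (a, f, d, i, c, j, g, e, b).

(a, f, d, i, c, j, g, e, b)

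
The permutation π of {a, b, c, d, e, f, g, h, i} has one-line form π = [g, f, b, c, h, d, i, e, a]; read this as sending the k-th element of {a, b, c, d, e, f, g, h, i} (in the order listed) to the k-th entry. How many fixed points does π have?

No element satisfies π(x) = x, so there are 0 fixed points.

0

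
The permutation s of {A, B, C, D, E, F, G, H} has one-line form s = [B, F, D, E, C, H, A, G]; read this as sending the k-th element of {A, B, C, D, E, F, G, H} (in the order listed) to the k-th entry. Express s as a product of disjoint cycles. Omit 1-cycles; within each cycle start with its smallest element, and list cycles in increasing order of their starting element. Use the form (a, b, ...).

From A: A → B → F → H → G → A, closing the cycle (A, B, F, H, G).
Repeating from the next unused element and collecting all non-trivial cycles gives (A, B, F, H, G)(C, D, E).

(A, B, F, H, G)(C, D, E)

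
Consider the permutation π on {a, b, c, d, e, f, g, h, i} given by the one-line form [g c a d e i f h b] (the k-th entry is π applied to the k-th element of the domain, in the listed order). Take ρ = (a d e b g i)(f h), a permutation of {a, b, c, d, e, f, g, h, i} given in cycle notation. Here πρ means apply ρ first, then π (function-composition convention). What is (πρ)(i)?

g

ρ(i) = a, then π(a) = g; composing gives (πρ)(i) = g.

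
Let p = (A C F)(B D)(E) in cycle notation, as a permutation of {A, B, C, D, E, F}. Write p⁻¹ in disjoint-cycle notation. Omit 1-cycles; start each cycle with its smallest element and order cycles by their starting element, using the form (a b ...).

(A F C)(B D)

Inverting a permutation written in cycle notation just reverses the order within every cycle.
Reversing each cycle of p and rotating so the smallest element leads gives (A F C)(B D).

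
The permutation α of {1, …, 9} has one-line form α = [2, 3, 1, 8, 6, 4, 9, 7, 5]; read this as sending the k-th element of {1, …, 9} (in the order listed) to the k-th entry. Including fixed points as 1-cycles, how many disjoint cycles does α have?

2

The cycle decomposition is (1 2 3)(4 8 7 9 5 6), which has 2 cycles (counting 1-cycles).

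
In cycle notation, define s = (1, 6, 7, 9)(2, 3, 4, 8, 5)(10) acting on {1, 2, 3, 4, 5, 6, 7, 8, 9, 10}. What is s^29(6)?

6 lies in the 4-cycle (1, 6, 7, 9).
Since the cycle has length 4, s^29 acts on it the same as s^1 (29 mod 4 = 1).
Advancing 1 step from 6: 6 → 7.

7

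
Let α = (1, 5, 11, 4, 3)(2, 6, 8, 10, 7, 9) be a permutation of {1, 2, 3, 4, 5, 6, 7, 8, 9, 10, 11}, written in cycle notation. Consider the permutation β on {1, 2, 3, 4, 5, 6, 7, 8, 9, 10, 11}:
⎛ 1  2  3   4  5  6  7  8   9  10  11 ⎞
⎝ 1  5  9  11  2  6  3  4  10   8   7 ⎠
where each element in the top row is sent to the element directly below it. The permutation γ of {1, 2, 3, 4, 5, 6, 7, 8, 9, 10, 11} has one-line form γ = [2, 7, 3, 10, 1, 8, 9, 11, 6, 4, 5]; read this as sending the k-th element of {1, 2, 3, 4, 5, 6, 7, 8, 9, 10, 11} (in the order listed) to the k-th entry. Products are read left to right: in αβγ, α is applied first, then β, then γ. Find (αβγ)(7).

4

Chase 7: α(7) = 9; β(9) = 10; γ(10) = 4. Hence (αβγ)(7) = 4.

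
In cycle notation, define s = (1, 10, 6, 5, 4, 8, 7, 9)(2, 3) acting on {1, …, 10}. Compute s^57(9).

1

9 lies in the 8-cycle (1, 10, 6, 5, 4, 8, 7, 9).
Since the cycle has length 8, s^57 acts on it the same as s^1 (57 mod 8 = 1).
Advancing 1 step from 9: 9 → 1.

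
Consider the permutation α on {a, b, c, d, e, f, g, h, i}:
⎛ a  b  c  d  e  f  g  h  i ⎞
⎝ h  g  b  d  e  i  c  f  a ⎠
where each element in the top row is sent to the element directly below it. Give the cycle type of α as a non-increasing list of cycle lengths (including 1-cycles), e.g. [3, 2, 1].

[4, 3, 1, 1]

The disjoint cycles are (a h f i)(b g c)(d)(e), with lengths 4, 3, 1, 1 in non-increasing order.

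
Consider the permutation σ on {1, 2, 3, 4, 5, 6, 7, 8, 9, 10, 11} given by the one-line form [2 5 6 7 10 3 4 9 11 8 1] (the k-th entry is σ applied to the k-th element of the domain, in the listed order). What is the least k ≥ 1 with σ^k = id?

The disjoint-cycle form of σ has cycle lengths 7, 2, 2.
Since disjoint cycles commute, ord(σ) = lcm(7, 2, 2) = 14.

14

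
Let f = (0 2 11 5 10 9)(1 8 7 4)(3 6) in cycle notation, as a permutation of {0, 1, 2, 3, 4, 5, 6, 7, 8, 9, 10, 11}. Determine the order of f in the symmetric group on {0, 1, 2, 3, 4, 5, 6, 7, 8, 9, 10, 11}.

12

The cycle type of f is (6, 4, 2).
Since disjoint cycles commute, ord(f) = lcm(6, 4, 2) = 12.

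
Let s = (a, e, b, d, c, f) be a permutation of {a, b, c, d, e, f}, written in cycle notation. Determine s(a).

e

a appears in (a, e, b, d, c, f); the next entry (wrapping around) is e.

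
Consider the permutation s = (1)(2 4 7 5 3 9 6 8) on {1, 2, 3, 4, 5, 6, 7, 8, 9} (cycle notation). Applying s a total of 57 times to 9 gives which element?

6

9 lies in the 8-cycle (2 4 7 5 3 9 6 8).
On an 8-cycle, s^8 is the identity, so s^57 = s^1 there (57 ≡ 1 mod 8).
Stepping 1 place around the cycle: 9 → 6.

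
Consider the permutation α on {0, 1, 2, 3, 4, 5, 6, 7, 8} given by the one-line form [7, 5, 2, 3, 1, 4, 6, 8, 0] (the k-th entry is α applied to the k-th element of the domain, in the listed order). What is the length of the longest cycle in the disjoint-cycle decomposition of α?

3

Decomposing into disjoint cycles gives (0, 7, 8)(1, 5, 4); the longest has length 3.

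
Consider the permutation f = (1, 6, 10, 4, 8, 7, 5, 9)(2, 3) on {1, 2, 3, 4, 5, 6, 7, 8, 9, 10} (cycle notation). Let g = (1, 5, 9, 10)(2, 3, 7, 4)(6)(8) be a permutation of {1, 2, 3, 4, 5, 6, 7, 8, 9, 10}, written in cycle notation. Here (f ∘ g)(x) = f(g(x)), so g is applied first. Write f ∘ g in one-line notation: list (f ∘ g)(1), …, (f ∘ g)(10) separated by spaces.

For each element, apply g then f: 1 → 5 → 9; 2 → 3 → 2; 3 → 7 → 5; 4 → 2 → 3; 5 → 9 → 1; 6 → 6 → 10; 7 → 4 → 8; 8 → 8 → 7; 9 → 10 → 4; 10 → 1 → 6.
Collecting the images, f ∘ g = [9 2 5 3 1 10 8 7 4 6].

9 2 5 3 1 10 8 7 4 6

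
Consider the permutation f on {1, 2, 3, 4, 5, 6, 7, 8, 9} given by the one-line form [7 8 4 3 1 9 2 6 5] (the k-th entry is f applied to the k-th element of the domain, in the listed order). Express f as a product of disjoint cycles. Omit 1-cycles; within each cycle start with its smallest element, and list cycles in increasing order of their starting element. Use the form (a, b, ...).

(1, 7, 2, 8, 6, 9, 5)(3, 4)

Iterating f from 1 gives 1 → 7 → 2 → 8 → 6 → 9 → 5 → 1; that is the 7-cycle (1, 7, 2, 8, 6, 9, 5).
Continuing from each remaining unvisited element yields (1, 7, 2, 8, 6, 9, 5)(3, 4).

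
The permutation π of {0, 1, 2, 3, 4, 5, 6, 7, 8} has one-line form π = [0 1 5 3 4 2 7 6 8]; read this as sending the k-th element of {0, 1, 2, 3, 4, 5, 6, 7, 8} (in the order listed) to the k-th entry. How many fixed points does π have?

5

The fixed points (elements with π(x) = x) are {0, 1, 3, 4, 8}, so there are 5.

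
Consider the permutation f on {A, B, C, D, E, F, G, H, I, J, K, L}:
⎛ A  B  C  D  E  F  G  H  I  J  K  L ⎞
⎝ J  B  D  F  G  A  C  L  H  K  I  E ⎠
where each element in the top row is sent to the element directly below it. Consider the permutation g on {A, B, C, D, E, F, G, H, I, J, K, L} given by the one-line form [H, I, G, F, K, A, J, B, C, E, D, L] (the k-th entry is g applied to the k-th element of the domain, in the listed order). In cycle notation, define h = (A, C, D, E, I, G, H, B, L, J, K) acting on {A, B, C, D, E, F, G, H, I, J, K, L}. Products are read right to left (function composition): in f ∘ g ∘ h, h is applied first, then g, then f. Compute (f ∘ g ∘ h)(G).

B

(f ∘ g ∘ h)(G) = f(g(h(G))). h(G) = H, then g(H) = B, then f(B) = B, so the result is B.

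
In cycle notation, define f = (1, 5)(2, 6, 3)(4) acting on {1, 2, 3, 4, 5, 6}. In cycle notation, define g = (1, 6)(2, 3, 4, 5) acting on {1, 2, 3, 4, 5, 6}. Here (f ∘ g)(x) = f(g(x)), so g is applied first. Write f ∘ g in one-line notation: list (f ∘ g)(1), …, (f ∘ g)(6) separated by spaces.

3 2 4 1 6 5

For each element, apply g then f: 1 → 6 → 3; 2 → 3 → 2; 3 → 4 → 4; 4 → 5 → 1; 5 → 2 → 6; 6 → 1 → 5.
So f ∘ g in one-line form is 3 2 4 1 6 5.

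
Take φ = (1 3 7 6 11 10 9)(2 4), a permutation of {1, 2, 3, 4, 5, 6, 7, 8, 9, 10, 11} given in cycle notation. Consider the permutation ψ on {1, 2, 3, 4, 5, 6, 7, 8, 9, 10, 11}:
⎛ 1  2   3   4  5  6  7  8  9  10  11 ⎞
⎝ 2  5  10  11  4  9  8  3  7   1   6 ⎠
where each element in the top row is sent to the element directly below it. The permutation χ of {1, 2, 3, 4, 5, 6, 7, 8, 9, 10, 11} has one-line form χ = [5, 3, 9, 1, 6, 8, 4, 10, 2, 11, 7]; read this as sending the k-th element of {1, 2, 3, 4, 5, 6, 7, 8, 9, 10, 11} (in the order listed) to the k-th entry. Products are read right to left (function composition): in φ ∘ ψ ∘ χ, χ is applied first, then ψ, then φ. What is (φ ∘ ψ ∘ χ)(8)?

3

Chase 8: χ(8) = 10; ψ(10) = 1; φ(1) = 3. Hence (φ ∘ ψ ∘ χ)(8) = 3.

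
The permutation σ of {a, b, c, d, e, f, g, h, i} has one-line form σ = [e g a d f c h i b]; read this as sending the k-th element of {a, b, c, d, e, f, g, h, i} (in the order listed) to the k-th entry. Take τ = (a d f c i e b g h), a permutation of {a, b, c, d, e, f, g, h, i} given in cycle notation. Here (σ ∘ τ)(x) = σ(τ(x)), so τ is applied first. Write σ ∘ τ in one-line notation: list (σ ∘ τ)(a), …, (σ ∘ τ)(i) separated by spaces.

For each element, apply τ then σ: a → d → d; b → g → h; c → i → b; d → f → c; e → b → g; f → c → a; g → h → i; h → a → e; i → e → f.
Collecting the images, σ ∘ τ = [d h b c g a i e f].

d h b c g a i e f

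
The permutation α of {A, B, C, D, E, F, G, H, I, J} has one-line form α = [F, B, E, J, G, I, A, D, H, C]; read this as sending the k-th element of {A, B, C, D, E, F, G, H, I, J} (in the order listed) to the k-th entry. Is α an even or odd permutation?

In disjoint-cycle form the cycle lengths are 9, 1.
A cycle of length ℓ contributes ℓ−1 transpositions, so α is a product of 8 transpositions — even.

even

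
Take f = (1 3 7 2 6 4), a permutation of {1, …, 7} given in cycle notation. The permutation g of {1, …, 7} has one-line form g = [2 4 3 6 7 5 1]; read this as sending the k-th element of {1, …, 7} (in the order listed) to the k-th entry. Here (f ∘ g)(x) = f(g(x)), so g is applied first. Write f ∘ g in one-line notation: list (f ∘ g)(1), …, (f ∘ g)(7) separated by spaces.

For each element, apply g then f: 1 → 2 → 6; 2 → 4 → 1; 3 → 3 → 7; 4 → 6 → 4; 5 → 7 → 2; 6 → 5 → 5; 7 → 1 → 3.
Collecting the images, f ∘ g = [6 1 7 4 2 5 3].

6 1 7 4 2 5 3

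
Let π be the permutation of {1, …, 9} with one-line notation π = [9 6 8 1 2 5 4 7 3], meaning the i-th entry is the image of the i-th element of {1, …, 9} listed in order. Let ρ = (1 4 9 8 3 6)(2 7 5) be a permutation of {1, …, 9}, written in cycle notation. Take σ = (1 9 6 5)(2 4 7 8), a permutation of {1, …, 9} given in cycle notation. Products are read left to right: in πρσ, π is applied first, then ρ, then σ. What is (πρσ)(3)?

(πρσ)(3) = σ(ρ(π(3))). π(3) = 8, then ρ(8) = 3, then σ(3) = 3, so the result is 3.

3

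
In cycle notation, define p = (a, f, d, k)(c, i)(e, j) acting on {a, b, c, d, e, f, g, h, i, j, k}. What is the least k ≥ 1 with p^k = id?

4

The cycle type of p is (4, 2, 2, 1, 1, 1).
The order is lcm(4, 2, 2) = 4.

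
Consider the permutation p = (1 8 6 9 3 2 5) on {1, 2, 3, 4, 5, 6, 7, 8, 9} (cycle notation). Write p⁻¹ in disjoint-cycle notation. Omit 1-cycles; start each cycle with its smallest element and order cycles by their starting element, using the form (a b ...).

If p sends a → b within a cycle, p⁻¹ sends b → a; equivalently, reverse each cycle.
Reversing each cycle of p and rotating so the smallest element leads gives (1 5 2 3 9 6 8).

(1 5 2 3 9 6 8)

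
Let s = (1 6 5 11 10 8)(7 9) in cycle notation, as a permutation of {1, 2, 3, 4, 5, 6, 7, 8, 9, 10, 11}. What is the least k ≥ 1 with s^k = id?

The disjoint cycles have lengths 6, 2, 1, 1, 1.
Since disjoint cycles commute, ord(s) = lcm(6, 2) = 6.

6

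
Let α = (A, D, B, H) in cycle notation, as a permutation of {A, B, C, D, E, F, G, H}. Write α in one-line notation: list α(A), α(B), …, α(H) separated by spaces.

D H C B E F G A

Reading each image from the cycles: A↦D, B↦H, C↦C, D↦B, E↦E, F↦F, G↦G, H↦A.
So the one-line form is D H C B E F G A.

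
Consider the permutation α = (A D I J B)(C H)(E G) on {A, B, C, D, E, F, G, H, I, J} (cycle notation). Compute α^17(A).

I

A lies in the 5-cycle (A D I J B).
Since the cycle has length 5, α^17 acts on it the same as α^2 (17 mod 5 = 2).
Advancing 2 steps from A: A → D → I.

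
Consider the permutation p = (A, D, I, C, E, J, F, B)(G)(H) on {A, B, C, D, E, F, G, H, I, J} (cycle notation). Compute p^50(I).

I lies in the 8-cycle (A, D, I, C, E, J, F, B).
Since the cycle has length 8, p^50 acts on it the same as p^2 (50 mod 8 = 2).
Advancing 2 steps from I: I → C → E.

E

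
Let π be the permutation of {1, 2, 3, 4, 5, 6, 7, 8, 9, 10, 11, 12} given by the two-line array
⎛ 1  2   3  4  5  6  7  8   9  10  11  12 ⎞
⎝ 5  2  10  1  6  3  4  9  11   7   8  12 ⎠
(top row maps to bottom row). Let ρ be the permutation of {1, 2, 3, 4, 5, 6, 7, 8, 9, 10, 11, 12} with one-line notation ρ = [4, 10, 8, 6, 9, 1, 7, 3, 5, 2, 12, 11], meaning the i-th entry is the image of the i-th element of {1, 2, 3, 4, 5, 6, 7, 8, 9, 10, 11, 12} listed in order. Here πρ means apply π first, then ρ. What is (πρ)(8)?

First apply π: π(8) = 9, then ρ(9) = 5. Thus (πρ)(8) = 5.

5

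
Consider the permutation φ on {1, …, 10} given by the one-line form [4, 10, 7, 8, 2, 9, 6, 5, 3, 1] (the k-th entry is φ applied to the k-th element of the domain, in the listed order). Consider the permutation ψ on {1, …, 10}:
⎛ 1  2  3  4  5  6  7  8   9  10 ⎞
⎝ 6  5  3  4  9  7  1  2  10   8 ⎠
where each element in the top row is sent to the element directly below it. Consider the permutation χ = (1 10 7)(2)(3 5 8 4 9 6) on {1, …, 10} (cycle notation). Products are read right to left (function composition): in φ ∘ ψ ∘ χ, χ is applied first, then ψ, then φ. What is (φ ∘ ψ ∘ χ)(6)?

7

Apply the permutations in order: χ(6) = 3, then ψ(3) = 3, then φ(3) = 7. So (φ ∘ ψ ∘ χ)(6) = 7.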